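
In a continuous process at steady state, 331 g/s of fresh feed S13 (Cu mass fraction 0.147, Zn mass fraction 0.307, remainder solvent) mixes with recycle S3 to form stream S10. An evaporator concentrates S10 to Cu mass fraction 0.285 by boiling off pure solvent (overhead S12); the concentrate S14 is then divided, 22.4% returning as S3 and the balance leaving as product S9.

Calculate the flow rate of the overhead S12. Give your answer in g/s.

160.3 g/s

Overall Cu balance (none leaves overhead): Cu in fresh feed = Cu in product, i.e. 331×0.147 = (1−0.224)·S14·0.285.
S14 = 48.657/(0.285×0.776) = 220.01 g/s.
Recycle S3 = 0.224×220.01 = 49.282 g/s.
Combined feed S10 = 331 + 49.282 = 380.28 g/s.
Overhead S12 = S10 − S14 = 380.28 − 220.01 = 160.27 g/s.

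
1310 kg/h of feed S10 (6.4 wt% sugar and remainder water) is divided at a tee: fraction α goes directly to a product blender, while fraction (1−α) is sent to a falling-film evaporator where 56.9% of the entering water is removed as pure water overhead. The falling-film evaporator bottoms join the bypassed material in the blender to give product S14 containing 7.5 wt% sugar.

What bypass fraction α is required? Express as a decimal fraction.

All 1310×0.064 = 83.84 kg/h of sugar reaches S14, so S14 = 83.84/0.075 = 1117.9 kg/h and vapour = 192.13 kg/h.
The evaporator receives (1−α)·1310 of feed at 0.936 water and removes 0.569 of that water:
0.569×0.936×(1−α)×1310 = 192.13
(1−α) = 192.13/697.69 = 0.2754;  α = 0.7246.

0.725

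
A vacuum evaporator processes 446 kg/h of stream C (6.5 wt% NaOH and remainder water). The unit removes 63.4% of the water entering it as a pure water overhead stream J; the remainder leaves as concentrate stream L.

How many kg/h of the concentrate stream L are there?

181.6 kg/h

water entering = 446×0.935 = 417.01 kg/h; overhead removed = 0.634×417.01 = 264.38 kg/h.
Concentrate = 446 − 264.38 = 181.62 kg/h.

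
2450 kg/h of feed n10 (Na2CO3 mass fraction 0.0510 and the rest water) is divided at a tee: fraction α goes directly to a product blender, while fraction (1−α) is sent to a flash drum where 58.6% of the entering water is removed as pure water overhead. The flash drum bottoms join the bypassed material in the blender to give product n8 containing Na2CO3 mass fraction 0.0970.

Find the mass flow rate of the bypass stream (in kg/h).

360.8 kg/h

All 2450×0.051 = 124.95 kg/h of Na2CO3 reaches n8, so n8 = 124.95/0.097 = 1288.1 kg/h and vapour = 1161.9 kg/h.
The evaporator receives (1−α)·2450 of feed at 0.949 water and removes 0.586 of that water:
0.586×0.949×(1−α)×2450 = 1161.9
(1−α) = 1161.9/1362.5 = 0.8528;  α = 0.1472.
Bypass flow = 0.1472×2450 = 360.76 kg/h.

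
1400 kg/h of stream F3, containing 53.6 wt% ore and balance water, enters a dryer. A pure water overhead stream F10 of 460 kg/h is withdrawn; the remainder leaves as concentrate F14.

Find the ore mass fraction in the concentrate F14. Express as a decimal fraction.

0.798

ore is not removed: 1400×0.536 = 750.4 kg/h of ore enters F14.
Concentrate = 1400 − 460 = 940 kg/h.
Mass fraction = 750.4/940 = 0.798.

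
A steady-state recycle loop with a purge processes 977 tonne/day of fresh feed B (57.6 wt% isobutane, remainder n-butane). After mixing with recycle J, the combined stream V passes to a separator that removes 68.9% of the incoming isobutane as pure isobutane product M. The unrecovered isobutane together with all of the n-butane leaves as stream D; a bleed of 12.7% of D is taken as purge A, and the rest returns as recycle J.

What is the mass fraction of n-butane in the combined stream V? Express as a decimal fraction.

n-butane enters only via B and leaves only via the purge: 977×0.424 = 0.127×(n-butane in D), and the separator passes all n-butane, so n-butane in V = n-butane in D = 3261.8 tonne/day.
isobutane in V: m_A = 977×0.576 + (1−0.127)·(1−0.689)·m_A, so m_A = 562.75/0.7285 = 772.48 tonne/day.
V = 772.48 + 3261.8 = 4034.3 tonne/day.
n-butane fraction in V = 3261.8/4034.3 = 0.809.

0.809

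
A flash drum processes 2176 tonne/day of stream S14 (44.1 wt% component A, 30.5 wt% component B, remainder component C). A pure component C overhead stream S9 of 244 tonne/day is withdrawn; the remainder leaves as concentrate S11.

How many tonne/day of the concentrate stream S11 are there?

Concentrate = 2176 − 244 = 1932 tonne/day.

1932 tonne/day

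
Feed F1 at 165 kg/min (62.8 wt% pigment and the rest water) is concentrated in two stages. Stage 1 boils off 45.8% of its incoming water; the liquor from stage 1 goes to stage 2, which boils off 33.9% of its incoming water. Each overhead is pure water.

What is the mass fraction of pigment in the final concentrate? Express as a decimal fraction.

0.825

water in feed = 165×0.372 = 61.38 kg/min.
After stage 1: water left = (1−0.458)×61.38 = 33.268; stream total = 136.89 kg/min.
After stage 2: water left = (1−0.339)×33.268 = 21.99; final concentrate = 125.61 kg/min.
pigment fraction = 103.62/125.61 = 0.825.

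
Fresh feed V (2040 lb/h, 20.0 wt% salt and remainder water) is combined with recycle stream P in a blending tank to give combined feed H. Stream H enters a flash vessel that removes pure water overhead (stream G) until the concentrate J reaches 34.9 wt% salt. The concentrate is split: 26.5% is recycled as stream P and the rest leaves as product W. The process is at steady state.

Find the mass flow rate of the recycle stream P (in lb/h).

Overall salt balance (none leaves overhead): salt in fresh feed = salt in product, i.e. 2040×0.200 = (1−0.265)·J·0.349.
J = 408/(0.349×0.735) = 1590.6 lb/h.
Recycle P = 0.265×1590.6 = 421.5 lb/h.

421.5 lb/h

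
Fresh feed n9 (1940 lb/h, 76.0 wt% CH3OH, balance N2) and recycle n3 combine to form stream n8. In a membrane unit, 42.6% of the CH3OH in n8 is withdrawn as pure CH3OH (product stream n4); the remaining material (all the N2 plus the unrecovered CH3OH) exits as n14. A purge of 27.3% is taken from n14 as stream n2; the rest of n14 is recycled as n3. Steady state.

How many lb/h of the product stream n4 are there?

1078 lb/h

CH3OH in n8: m_A = 1940×0.760 + (1−0.273)·(1−0.426)·m_A, so m_A = 1474.4/0.5827 = 2530.3 lb/h.
Product n4 = 0.426×2530.3 = 1077.9 lb/h.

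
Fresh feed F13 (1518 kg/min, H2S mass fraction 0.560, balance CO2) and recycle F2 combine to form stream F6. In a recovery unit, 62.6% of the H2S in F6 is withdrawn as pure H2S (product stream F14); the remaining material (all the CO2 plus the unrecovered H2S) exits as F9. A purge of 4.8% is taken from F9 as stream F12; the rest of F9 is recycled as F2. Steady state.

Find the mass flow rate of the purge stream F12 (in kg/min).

CO2 enters only via F13 and leaves only via the purge: 1518×0.440 = 0.048×(CO2 in F9), and the recovery unit passes all CO2, so CO2 in F6 = CO2 in F9 = 13915 kg/min.
H2S in F6: m_A = 1518×0.560 + (1−0.048)·(1−0.626)·m_A, so m_A = 850.08/0.6440 = 1320.1 kg/min.
F9 = (1−0.626)×1320.1 + 13915 = 14409 kg/min.
Purge F12 = 0.048×14409 = 691.62 kg/min.

691.6 kg/min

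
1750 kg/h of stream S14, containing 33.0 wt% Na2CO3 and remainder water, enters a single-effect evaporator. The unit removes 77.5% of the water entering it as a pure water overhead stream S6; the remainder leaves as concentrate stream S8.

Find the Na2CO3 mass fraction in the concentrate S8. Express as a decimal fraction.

Na2CO3 is not removed: 1750×0.330 = 577.5 kg/h of Na2CO3 enters S8.
water entering = 1750×0.670 = 1172.5 kg/h; overhead removed = 0.775×1172.5 = 908.69 kg/h.
Concentrate = 1750 − 908.69 = 841.31 kg/h.
Mass fraction = 577.5/841.31 = 0.686.

0.686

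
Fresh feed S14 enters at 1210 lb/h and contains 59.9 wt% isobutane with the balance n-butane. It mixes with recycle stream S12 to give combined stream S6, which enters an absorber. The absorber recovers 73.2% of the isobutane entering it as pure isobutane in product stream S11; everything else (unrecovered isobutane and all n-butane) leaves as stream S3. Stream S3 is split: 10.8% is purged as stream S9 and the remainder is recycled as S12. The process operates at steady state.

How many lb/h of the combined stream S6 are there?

n-butane enters only via S14 and leaves only via the purge: 1210×0.401 = 0.108×(n-butane in S3), and the absorber passes all n-butane, so n-butane in S6 = n-butane in S3 = 4492.7 lb/h.
isobutane in S6: m_A = 1210×0.599 + (1−0.108)·(1−0.732)·m_A, so m_A = 724.79/0.7609 = 952.49 lb/h.
S6 = 952.49 + 4492.7 = 5445.2 lb/h.

5445 lb/h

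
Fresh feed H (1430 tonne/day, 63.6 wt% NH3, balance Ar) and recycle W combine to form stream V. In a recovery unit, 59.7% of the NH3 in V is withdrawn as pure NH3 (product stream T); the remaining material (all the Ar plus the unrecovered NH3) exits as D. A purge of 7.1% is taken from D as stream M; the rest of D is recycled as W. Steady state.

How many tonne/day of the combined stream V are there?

Ar enters only via H and leaves only via the purge: 1430×0.364 = 0.071×(Ar in D), and the recovery unit passes all Ar, so Ar in V = Ar in D = 7331.3 tonne/day.
NH3 in V: m_A = 1430×0.636 + (1−0.071)·(1−0.597)·m_A, so m_A = 909.48/0.6256 = 1453.7 tonne/day.
V = 1453.7 + 7331.3 = 8785 tonne/day.

8785 tonne/day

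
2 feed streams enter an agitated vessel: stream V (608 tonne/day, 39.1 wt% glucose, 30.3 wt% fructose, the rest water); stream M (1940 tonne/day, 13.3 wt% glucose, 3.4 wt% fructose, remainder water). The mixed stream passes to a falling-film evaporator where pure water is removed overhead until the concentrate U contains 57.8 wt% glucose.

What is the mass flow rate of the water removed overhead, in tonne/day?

glucose entering = 608×0.391 + 1940×0.133 = 495.75 tonne/day.
All glucose reports to U, so U = 495.75/0.578 = 857.7 tonne/day.
Total feed = 2548 tonne/day; overhead = 2548 − 857.7 = 1690.3 tonne/day.

1690 tonne/day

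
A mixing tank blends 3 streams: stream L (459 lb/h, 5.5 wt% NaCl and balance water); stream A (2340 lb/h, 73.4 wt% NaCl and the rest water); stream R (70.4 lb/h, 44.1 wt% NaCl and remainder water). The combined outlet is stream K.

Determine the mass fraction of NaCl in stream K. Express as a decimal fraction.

Total flow out = 459 + 2340 + 70.4 = 2869.4 lb/h.
NaCl in = 459×0.055 + 2340×0.734 + 70.4×0.441 = 1773.9 lb/h.
NaCl mass fraction in K = 1773.9/2869.4 = 0.6182.

0.6182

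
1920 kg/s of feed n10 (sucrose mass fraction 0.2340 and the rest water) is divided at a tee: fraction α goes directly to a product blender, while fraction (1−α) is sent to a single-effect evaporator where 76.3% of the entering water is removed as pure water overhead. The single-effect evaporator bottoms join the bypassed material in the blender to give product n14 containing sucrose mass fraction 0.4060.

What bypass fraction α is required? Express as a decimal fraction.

All 1920×0.234 = 449.28 kg/s of sucrose reaches n14, so n14 = 449.28/0.406 = 1106.6 kg/s and vapour = 813.4 kg/s.
The evaporator receives (1−α)·1920 of feed at 0.766 water and removes 0.763 of that water:
0.763×0.766×(1−α)×1920 = 813.4
(1−α) = 813.4/1122.2 = 0.7249;  α = 0.2751.

0.275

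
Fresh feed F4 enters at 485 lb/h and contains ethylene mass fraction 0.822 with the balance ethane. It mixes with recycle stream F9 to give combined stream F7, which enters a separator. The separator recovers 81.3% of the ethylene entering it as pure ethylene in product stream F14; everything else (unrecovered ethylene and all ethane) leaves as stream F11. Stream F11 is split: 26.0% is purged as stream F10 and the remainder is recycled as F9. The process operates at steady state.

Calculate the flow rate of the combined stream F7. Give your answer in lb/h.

ethane enters only via F4 and leaves only via the purge: 485×0.178 = 0.260×(ethane in F11), and the separator passes all ethane, so ethane in F7 = ethane in F11 = 332.04 lb/h.
ethylene in F7: m_A = 485×0.822 + (1−0.260)·(1−0.813)·m_A, so m_A = 398.67/0.8616 = 462.7 lb/h.
F7 = 462.7 + 332.04 = 794.74 lb/h.

794.7 lb/h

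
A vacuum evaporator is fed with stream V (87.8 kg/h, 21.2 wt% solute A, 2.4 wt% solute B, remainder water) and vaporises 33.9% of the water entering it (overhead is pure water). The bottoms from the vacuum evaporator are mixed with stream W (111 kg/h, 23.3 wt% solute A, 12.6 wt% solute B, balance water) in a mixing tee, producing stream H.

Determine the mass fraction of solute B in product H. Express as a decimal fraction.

0.091

Vapour removed = 0.339×0.764×87.8 = 22.74 kg/h; concentrate = 65.06 kg/h.
solute B reaching the mixer = 2.1072 (from concentrate) + 111×0.126 = 16.093 kg/h.
Product flow = 65.06 + 111 = 176.06 kg/h; solute B fraction = 0.091.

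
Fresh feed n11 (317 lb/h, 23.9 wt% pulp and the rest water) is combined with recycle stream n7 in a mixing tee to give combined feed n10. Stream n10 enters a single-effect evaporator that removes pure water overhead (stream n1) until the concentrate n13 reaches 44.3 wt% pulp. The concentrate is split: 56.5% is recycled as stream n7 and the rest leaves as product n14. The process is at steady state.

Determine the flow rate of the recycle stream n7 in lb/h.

222.1 lb/h

Overall pulp balance (none leaves overhead): pulp in fresh feed = pulp in product, i.e. 317×0.239 = (1−0.565)·n13·0.443.
n13 = 75.763/(0.443×0.435) = 393.16 lb/h.
Recycle n7 = 0.565×393.16 = 222.13 lb/h.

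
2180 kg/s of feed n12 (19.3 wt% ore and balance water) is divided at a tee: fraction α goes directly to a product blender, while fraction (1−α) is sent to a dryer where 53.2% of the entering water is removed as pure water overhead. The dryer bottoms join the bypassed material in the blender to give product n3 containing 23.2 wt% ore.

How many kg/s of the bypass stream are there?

1326 kg/s

All 2180×0.193 = 420.74 kg/s of ore reaches n3, so n3 = 420.74/0.232 = 1813.5 kg/s and vapour = 366.47 kg/s.
The evaporator receives (1−α)·2180 of feed at 0.807 water and removes 0.532 of that water:
0.532×0.807×(1−α)×2180 = 366.47
(1−α) = 366.47/935.93 = 0.3916;  α = 0.6084.
Bypass flow = 0.6084×2180 = 1326.4 kg/s.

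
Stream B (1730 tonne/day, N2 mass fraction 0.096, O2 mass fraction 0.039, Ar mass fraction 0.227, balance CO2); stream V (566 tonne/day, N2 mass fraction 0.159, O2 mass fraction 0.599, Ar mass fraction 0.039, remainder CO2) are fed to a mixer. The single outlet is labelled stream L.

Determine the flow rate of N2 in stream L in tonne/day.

256.1 tonne/day

N2 out = N2 in = 1730×0.096 + 566×0.159 = 256.07 tonne/day.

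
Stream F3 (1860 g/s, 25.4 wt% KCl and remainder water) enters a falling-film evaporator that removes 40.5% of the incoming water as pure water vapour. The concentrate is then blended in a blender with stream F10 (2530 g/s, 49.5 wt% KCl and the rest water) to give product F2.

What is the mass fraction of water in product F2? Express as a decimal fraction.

Vapour removed = 0.405×0.746×1860 = 561.96 g/s; concentrate = 1298 g/s.
water reaching the mixer = 825.6 (from concentrate) + 2530×0.505 = 2103.2 g/s.
Product flow = 1298 + 2530 = 3828 g/s; water fraction = 0.549.

0.549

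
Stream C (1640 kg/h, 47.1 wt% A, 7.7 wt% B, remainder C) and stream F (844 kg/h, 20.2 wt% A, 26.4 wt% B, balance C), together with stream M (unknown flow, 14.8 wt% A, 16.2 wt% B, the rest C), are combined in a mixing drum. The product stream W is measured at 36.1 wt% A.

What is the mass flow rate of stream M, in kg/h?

Let M be the unknown flow. Total out = 2484 + M.
A balance: 942.93 + 0.148·M = 0.361·(2484 + M)
(0.148 − 0.361)·M = 0.361×2484 − 942.93 = -46.204
M = -46.204 / -0.213 = 216.92 kg/h

216.9 kg/h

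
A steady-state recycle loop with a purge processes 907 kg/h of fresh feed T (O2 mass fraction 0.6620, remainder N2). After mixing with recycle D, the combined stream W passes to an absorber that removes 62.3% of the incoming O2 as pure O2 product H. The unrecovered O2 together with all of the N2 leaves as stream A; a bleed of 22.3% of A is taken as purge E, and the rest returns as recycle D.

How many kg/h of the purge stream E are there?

N2 enters only via T and leaves only via the purge: 907×0.338 = 0.223×(N2 in A), and the absorber passes all N2, so N2 in W = N2 in A = 1374.7 kg/h.
O2 in W: m_A = 907×0.662 + (1−0.223)·(1−0.623)·m_A, so m_A = 600.43/0.7071 = 849.18 kg/h.
A = (1−0.623)×849.18 + 1374.7 = 1694.9 kg/h.
Purge E = 0.223×1694.9 = 377.96 kg/h.

378 kg/h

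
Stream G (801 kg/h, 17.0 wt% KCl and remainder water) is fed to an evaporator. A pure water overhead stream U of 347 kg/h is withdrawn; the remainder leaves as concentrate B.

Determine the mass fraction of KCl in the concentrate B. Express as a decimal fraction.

0.300

KCl is not removed: 801×0.170 = 136.17 kg/h of KCl enters B.
Concentrate = 801 − 347 = 454 kg/h.
Mass fraction = 136.17/454 = 0.300.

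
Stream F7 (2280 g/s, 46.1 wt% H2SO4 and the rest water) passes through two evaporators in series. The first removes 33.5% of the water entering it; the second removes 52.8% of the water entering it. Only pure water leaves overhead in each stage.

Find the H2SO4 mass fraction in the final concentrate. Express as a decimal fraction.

0.732

water in feed = 2280×0.539 = 1228.9 g/s.
After stage 1: water left = (1−0.335)×1228.9 = 817.23; stream total = 1868.3 g/s.
After stage 2: water left = (1−0.528)×817.23 = 385.73; final concentrate = 1436.8 g/s.
H2SO4 fraction = 1051.1/1436.8 = 0.732.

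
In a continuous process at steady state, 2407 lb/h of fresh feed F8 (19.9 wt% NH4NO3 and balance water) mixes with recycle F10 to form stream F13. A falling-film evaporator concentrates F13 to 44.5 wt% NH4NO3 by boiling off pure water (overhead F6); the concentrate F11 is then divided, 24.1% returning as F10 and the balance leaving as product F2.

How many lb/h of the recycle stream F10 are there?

Overall NH4NO3 balance (none leaves overhead): NH4NO3 in fresh feed = NH4NO3 in product, i.e. 2407×0.199 = (1−0.241)·F11·0.445.
F11 = 478.99/(0.445×0.759) = 1418.2 lb/h.
Recycle F10 = 0.241×1418.2 = 341.78 lb/h.

341.8 lb/h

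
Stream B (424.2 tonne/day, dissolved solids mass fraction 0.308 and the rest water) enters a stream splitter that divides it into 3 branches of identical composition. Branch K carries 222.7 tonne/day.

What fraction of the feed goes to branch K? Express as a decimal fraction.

0.525

Fraction to K = 222.7/424.2 = 0.5250.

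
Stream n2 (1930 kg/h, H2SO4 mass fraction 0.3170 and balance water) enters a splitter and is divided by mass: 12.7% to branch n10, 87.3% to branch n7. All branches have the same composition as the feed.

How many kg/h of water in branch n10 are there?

167.4 kg/h

Branch n10 total = 0.127×1930 = 245.11 kg/h.
water in n10 = 0.683×245.11 = 167.41 kg/h.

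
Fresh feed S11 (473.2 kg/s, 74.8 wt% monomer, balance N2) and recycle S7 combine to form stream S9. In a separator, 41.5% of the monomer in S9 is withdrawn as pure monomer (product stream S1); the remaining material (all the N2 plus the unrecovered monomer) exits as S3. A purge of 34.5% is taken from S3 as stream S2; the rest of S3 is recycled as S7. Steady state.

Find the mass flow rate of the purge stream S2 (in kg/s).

N2 enters only via S11 and leaves only via the purge: 473.2×0.252 = 0.345×(N2 in S3), and the separator passes all N2, so N2 in S9 = N2 in S3 = 345.64 kg/s.
monomer in S9: m_A = 473.2×0.748 + (1−0.345)·(1−0.415)·m_A, so m_A = 353.95/0.6168 = 573.83 kg/s.
S3 = (1−0.415)×573.83 + 345.64 = 681.33 kg/s.
Purge S2 = 0.345×681.33 = 235.06 kg/s.

235.1 kg/s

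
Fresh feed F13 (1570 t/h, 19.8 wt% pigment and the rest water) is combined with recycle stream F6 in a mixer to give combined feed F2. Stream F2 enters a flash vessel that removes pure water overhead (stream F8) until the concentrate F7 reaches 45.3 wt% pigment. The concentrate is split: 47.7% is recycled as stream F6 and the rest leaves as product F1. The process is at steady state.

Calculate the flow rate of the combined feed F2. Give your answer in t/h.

2196 t/h

Overall pigment balance (none leaves overhead): pigment in fresh feed = pigment in product, i.e. 1570×0.198 = (1−0.477)·F7·0.453.
F7 = 310.86/(0.453×0.523) = 1312.1 t/h.
Recycle F6 = 0.477×1312.1 = 625.87 t/h.
Combined feed F2 = 1570 + 625.87 = 2195.9 t/h.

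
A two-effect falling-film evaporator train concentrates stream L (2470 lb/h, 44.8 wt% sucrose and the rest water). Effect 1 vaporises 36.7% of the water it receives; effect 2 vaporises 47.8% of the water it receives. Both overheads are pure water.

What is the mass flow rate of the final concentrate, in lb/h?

water in feed = 2470×0.552 = 1363.4 lb/h.
After stage 1: water left = (1−0.367)×1363.4 = 863.06; stream total = 1969.6 lb/h.
After stage 2: water left = (1−0.478)×863.06 = 450.52; final concentrate = 1557.1 lb/h.

1557 lb/h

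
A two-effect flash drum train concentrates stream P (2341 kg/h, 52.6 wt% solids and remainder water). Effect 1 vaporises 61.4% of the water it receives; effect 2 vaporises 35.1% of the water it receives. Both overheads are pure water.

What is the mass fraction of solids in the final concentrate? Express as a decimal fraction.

water in feed = 2341×0.474 = 1109.6 kg/h.
After stage 1: water left = (1−0.614)×1109.6 = 428.32; stream total = 1659.7 kg/h.
After stage 2: water left = (1−0.351)×428.32 = 277.98; final concentrate = 1509.3 kg/h.
solids fraction = 1231.4/1509.3 = 0.8158.

0.8158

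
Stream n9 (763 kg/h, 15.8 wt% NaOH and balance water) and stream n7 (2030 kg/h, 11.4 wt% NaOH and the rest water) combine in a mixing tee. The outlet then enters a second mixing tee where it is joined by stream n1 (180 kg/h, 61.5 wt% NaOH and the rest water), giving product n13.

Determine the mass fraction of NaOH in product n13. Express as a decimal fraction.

0.156

Overall, product flow = 2973 kg/h.
NaOH in = 763×0.158 + 2030×0.114 + 180×0.615 = 462.67 kg/h.
NaOH fraction in n13 = 0.156.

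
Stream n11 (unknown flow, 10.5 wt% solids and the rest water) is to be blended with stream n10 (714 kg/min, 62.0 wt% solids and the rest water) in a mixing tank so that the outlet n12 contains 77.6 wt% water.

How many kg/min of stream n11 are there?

2376 kg/min

Let n11 be the unknown flow. Total out = 714 + n11.
water balance: 271.32 + 0.895·n11 = 0.776·(714 + n11)
(0.895 − 0.776)·n11 = 0.776×714 − 271.32 = 282.74
n11 = 282.74 / 0.119 = 2376 kg/min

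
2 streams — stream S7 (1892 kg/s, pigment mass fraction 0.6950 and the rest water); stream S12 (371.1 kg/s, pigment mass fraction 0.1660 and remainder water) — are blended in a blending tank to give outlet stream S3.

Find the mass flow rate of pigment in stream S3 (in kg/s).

1377 kg/s

pigment out = pigment in = 1892×0.695 + 371.1×0.166 = 1376.5 kg/s.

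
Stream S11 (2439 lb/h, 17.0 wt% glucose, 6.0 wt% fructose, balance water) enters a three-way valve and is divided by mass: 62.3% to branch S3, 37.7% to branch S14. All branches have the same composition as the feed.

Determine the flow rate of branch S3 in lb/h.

Branch S3 flow = 0.623×2439 = 1519.5 lb/h.

1519 lb/h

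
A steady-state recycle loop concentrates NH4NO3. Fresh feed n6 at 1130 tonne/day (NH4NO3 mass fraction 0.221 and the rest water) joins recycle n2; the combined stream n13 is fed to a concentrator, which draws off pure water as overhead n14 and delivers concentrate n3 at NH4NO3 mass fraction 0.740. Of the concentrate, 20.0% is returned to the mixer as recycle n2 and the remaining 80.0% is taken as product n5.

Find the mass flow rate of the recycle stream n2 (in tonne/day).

84.37 tonne/day

Overall NH4NO3 balance (none leaves overhead): NH4NO3 in fresh feed = NH4NO3 in product, i.e. 1130×0.221 = (1−0.200)·n3·0.740.
n3 = 249.73/(0.740×0.800) = 421.84 tonne/day.
Recycle n2 = 0.200×421.84 = 84.368 tonne/day.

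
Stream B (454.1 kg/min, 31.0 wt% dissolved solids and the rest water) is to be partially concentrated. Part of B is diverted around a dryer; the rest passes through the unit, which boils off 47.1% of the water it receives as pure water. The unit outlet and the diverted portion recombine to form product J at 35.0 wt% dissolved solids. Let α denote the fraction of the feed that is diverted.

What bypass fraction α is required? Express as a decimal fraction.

All 454.1×0.310 = 140.77 kg/min of dissolved solids reaches J, so J = 140.77/0.350 = 402.2 kg/min and vapour = 51.897 kg/min.
The evaporator receives (1−α)·454.1 of feed at 0.690 water and removes 0.471 of that water:
0.471×0.690×(1−α)×454.1 = 51.897
(1−α) = 51.897/147.58 = 0.3517;  α = 0.6483.

0.648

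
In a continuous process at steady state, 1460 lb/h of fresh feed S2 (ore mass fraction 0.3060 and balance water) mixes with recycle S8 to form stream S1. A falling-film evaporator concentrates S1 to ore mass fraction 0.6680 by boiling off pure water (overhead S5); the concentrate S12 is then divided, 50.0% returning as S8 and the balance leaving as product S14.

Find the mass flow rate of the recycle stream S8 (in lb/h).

668.8 lb/h

Overall ore balance (none leaves overhead): ore in fresh feed = ore in product, i.e. 1460×0.306 = (1−0.500)·S12·0.668.
S12 = 446.76/(0.668×0.500) = 1337.6 lb/h.
Recycle S8 = 0.500×1337.6 = 668.8 lb/h.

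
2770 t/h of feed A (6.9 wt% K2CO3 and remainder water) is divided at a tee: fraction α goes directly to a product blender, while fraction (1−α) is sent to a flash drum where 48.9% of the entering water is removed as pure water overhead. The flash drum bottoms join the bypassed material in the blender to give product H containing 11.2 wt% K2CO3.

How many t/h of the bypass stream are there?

All 2770×0.069 = 191.13 t/h of K2CO3 reaches H, so H = 191.13/0.112 = 1706.5 t/h and vapour = 1063.5 t/h.
The evaporator receives (1−α)·2770 of feed at 0.931 water and removes 0.489 of that water:
0.489×0.931×(1−α)×2770 = 1063.5
(1−α) = 1063.5/1261.1 = 0.8433;  α = 0.1567.
Bypass flow = 0.1567×2770 = 434.01 t/h.

434 t/h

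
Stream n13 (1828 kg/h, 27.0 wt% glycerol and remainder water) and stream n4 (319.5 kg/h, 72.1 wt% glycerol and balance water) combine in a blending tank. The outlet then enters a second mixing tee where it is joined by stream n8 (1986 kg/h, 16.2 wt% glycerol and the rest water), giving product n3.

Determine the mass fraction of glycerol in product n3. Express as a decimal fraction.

0.253

Overall, product flow = 4133.5 kg/h.
glycerol in = 1828×0.270 + 319.5×0.721 + 1986×0.162 = 1045.7 kg/h.
glycerol fraction in n3 = 0.253.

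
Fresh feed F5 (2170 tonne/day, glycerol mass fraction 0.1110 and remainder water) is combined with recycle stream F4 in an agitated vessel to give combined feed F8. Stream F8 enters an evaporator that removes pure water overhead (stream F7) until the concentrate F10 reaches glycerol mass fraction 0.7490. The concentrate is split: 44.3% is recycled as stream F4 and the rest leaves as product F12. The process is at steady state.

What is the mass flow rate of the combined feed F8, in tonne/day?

Overall glycerol balance (none leaves overhead): glycerol in fresh feed = glycerol in product, i.e. 2170×0.111 = (1−0.443)·F10·0.749.
F10 = 240.87/(0.749×0.557) = 577.36 tonne/day.
Recycle F4 = 0.443×577.36 = 255.77 tonne/day.
Combined feed F8 = 2170 + 255.77 = 2425.8 tonne/day.

2426 tonne/day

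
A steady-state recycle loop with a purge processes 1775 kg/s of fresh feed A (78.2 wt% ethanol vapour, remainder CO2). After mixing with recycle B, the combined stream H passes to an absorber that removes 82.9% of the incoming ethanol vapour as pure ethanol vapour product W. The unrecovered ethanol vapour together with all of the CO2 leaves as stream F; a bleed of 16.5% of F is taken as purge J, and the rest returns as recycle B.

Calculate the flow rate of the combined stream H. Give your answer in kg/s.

3964 kg/s

CO2 enters only via A and leaves only via the purge: 1775×0.218 = 0.165×(CO2 in F), and the absorber passes all CO2, so CO2 in H = CO2 in F = 2345.2 kg/s.
ethanol vapour in H: m_A = 1775×0.782 + (1−0.165)·(1−0.829)·m_A, so m_A = 1388/0.8572 = 1619.3 kg/s.
H = 1619.3 + 2345.2 = 3964.4 kg/s.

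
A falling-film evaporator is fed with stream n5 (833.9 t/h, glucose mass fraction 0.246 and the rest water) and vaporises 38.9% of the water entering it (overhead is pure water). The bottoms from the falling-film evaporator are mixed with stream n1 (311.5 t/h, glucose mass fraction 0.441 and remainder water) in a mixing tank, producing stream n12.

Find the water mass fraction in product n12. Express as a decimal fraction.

0.620

Vapour removed = 0.389×0.754×833.9 = 244.59 t/h; concentrate = 589.31 t/h.
water reaching the mixer = 384.17 (from concentrate) + 311.5×0.559 = 558.3 t/h.
Product flow = 589.31 + 311.5 = 900.81 t/h; water fraction = 0.620.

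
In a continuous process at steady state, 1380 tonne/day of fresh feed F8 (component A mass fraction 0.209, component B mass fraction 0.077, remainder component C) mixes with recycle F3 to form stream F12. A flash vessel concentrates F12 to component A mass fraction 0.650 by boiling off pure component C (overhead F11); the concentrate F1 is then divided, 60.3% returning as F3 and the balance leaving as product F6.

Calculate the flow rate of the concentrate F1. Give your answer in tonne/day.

Overall component A balance (none leaves overhead): component A in fresh feed = component A in product, i.e. 1380×0.209 = (1−0.603)·F1·0.650.
F1 = 288.42/(0.650×0.397) = 1117.7 tonne/day.

1118 tonne/day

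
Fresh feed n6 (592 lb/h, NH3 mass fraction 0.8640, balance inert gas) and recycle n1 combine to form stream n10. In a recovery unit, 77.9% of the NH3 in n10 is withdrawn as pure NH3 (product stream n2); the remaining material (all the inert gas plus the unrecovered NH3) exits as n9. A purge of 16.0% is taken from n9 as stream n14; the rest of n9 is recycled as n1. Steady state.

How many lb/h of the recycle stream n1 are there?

inert gas enters only via n6 and leaves only via the purge: 592×0.136 = 0.160×(inert gas in n9), and the recovery unit passes all inert gas, so inert gas in n10 = inert gas in n9 = 503.2 lb/h.
NH3 in n10: m_A = 592×0.864 + (1−0.160)·(1−0.779)·m_A, so m_A = 511.49/0.8144 = 628.09 lb/h.
n9 = (1−0.779)×628.09 + 503.2 = 642.01 lb/h.
Recycle n1 = (1−0.160)×642.01 = 539.29 lb/h.

539.3 lb/h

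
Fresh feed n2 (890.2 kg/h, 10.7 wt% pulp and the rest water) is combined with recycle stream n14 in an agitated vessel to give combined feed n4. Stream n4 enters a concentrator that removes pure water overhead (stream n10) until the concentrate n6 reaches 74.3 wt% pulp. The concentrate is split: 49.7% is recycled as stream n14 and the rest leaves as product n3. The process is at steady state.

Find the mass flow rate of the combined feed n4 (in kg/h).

Overall pulp balance (none leaves overhead): pulp in fresh feed = pulp in product, i.e. 890.2×0.107 = (1−0.497)·n6·0.743.
n6 = 95.251/(0.743×0.503) = 254.87 kg/h.
Recycle n14 = 0.497×254.87 = 126.67 kg/h.
Combined feed n4 = 890.2 + 126.67 = 1016.9 kg/h.

1017 kg/h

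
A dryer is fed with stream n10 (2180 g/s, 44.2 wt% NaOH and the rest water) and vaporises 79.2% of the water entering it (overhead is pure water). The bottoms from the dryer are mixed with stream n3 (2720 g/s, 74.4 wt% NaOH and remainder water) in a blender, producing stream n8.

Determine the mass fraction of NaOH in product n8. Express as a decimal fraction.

Vapour removed = 0.792×0.558×2180 = 963.42 g/s; concentrate = 1216.6 g/s.
NaOH reaching the mixer = 963.56 (from concentrate) + 2720×0.744 = 2987.2 g/s.
Product flow = 1216.6 + 2720 = 3936.6 g/s; NaOH fraction = 0.759.

0.759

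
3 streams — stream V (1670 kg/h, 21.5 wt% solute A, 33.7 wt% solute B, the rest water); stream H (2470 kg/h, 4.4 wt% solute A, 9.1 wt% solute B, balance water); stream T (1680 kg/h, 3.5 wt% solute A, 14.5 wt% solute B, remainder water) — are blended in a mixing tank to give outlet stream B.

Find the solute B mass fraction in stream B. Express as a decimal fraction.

Total flow out = 1670 + 2470 + 1680 = 5820 kg/h.
solute B in = 1670×0.337 + 2470×0.091 + 1680×0.145 = 1031.2 kg/h.
solute B mass fraction in B = 1031.2/5820 = 0.1772.

0.1772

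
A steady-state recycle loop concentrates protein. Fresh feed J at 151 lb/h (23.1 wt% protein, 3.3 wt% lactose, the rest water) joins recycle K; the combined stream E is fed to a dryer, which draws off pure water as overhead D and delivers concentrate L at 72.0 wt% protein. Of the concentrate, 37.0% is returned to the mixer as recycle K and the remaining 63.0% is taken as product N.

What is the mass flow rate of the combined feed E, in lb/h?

Overall protein balance (none leaves overhead): protein in fresh feed = protein in product, i.e. 151×0.231 = (1−0.370)·L·0.720.
L = 34.881/(0.720×0.630) = 76.898 lb/h.
Recycle K = 0.370×76.898 = 28.452 lb/h.
Combined feed E = 151 + 28.452 = 179.45 lb/h.

179.5 lb/h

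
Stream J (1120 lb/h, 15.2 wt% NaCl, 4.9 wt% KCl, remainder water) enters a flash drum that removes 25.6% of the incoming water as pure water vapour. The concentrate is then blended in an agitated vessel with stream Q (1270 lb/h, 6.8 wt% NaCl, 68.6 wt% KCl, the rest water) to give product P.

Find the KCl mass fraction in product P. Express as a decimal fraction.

Vapour removed = 0.256×0.799×1120 = 229.09 lb/h; concentrate = 890.91 lb/h.
KCl reaching the mixer = 54.88 (from concentrate) + 1270×0.686 = 926.1 lb/h.
Product flow = 890.91 + 1270 = 2160.9 lb/h; KCl fraction = 0.429.

0.429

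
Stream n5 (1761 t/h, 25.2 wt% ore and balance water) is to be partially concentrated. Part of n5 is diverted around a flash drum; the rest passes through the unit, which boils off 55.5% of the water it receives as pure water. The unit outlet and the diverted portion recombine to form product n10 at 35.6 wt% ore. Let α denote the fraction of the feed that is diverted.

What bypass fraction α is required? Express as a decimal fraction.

All 1761×0.252 = 443.77 t/h of ore reaches n10, so n10 = 443.77/0.356 = 1246.6 t/h and vapour = 514.45 t/h.
The evaporator receives (1−α)·1761 of feed at 0.748 water and removes 0.555 of that water:
0.555×0.748×(1−α)×1761 = 514.45
(1−α) = 514.45/731.06 = 0.7037;  α = 0.2963.

0.296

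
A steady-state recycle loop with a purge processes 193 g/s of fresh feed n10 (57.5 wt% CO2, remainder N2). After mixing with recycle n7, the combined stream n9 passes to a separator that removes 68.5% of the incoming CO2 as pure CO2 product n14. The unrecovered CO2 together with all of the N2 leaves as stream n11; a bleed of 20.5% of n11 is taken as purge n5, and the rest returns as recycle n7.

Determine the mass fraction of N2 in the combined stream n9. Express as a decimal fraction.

N2 enters only via n10 and leaves only via the purge: 193×0.425 = 0.205×(N2 in n11), and the separator passes all N2, so N2 in n9 = N2 in n11 = 400.12 g/s.
CO2 in n9: m_A = 193×0.575 + (1−0.205)·(1−0.685)·m_A, so m_A = 110.97/0.7496 = 148.05 g/s.
n9 = 148.05 + 400.12 = 548.17 g/s.
N2 fraction in n9 = 400.12/548.17 = 0.730.

0.730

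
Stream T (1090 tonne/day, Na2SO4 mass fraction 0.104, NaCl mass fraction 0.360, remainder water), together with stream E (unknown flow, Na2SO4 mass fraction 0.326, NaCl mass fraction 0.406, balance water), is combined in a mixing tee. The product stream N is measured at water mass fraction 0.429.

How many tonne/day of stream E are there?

Let E be the unknown flow. Total out = 1090 + E.
water balance: 584.24 + 0.268·E = 0.429·(1090 + E)
(0.268 − 0.429)·E = 0.429×1090 − 584.24 = -116.63
E = -116.63 / -0.161 = 724.41 tonne/day

724.4 tonne/day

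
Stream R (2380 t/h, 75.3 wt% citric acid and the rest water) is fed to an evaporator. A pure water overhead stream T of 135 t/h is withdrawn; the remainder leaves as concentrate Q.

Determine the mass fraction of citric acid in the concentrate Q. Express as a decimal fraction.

citric acid is not removed: 2380×0.753 = 1792.1 t/h of citric acid enters Q.
Concentrate = 2380 − 135 = 2245 t/h.
Mass fraction = 1792.1/2245 = 0.798.

0.798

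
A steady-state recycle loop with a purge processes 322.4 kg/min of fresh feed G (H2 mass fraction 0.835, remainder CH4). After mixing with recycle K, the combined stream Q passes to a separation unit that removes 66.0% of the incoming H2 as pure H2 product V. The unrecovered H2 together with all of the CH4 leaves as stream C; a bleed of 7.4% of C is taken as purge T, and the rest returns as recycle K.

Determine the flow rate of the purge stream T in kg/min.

63.08 kg/min

CH4 enters only via G and leaves only via the purge: 322.4×0.165 = 0.074×(CH4 in C), and the separation unit passes all CH4, so CH4 in Q = CH4 in C = 718.86 kg/min.
H2 in Q: m_A = 322.4×0.835 + (1−0.074)·(1−0.660)·m_A, so m_A = 269.2/0.6852 = 392.91 kg/min.
C = (1−0.660)×392.91 + 718.86 = 852.45 kg/min.
Purge T = 0.074×852.45 = 63.082 kg/min.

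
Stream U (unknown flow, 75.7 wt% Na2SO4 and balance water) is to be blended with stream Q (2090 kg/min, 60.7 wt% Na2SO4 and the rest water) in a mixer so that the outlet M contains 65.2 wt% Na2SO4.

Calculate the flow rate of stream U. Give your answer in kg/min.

895.7 kg/min

Let U be the unknown flow. Total out = 2090 + U.
Na2SO4 balance: 1268.6 + 0.757·U = 0.652·(2090 + U)
(0.757 − 0.652)·U = 0.652×2090 − 1268.6 = 94.05
U = 94.05 / 0.105 = 895.71 kg/min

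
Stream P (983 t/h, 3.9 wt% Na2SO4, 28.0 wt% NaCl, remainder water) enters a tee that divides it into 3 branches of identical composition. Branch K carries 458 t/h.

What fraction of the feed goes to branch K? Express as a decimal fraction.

Fraction to K = 458/983 = 0.4659.

0.466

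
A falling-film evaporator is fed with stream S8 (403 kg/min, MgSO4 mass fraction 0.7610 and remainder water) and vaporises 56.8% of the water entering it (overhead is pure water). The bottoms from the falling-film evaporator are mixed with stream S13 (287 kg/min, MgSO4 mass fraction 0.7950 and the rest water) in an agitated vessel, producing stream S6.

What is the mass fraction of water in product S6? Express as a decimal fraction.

0.1581

Vapour removed = 0.568×0.239×403 = 54.708 kg/min; concentrate = 348.29 kg/min.
water reaching the mixer = 41.609 (from concentrate) + 287×0.205 = 100.44 kg/min.
Product flow = 348.29 + 287 = 635.29 kg/min; water fraction = 0.1581.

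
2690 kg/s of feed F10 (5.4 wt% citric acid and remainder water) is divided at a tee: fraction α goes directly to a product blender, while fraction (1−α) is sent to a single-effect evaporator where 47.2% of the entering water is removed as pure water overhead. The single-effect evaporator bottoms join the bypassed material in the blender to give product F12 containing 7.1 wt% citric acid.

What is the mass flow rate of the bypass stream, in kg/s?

1248 kg/s

All 2690×0.054 = 145.26 kg/s of citric acid reaches F12, so F12 = 145.26/0.071 = 2045.9 kg/s and vapour = 644.08 kg/s.
The evaporator receives (1−α)·2690 of feed at 0.946 water and removes 0.472 of that water:
0.472×0.946×(1−α)×2690 = 644.08
(1−α) = 644.08/1201.1 = 0.5362;  α = 0.4638.
Bypass flow = 0.4638×2690 = 1247.5 kg/s.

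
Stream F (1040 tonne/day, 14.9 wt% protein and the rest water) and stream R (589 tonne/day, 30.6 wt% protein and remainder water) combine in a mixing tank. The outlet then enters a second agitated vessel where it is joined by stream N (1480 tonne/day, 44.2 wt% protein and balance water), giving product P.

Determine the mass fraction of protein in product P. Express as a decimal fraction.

Overall, product flow = 3109 tonne/day.
protein in = 1040×0.149 + 589×0.306 + 1480×0.442 = 989.35 tonne/day.
protein fraction in P = 0.318.

0.318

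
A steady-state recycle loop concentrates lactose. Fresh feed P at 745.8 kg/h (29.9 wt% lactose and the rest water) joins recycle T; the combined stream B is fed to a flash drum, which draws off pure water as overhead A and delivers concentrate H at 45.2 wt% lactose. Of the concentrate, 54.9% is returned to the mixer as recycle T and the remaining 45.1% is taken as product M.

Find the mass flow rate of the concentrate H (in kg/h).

1094 kg/h

Overall lactose balance (none leaves overhead): lactose in fresh feed = lactose in product, i.e. 745.8×0.299 = (1−0.549)·H·0.452.
H = 222.99/(0.452×0.451) = 1093.9 kg/h.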